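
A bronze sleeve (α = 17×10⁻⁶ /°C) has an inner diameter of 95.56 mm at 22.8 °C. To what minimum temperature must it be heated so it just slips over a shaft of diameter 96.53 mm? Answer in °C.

T = 620 °C

Required Δd = 96.53 − 95.56 = 0.97 mm
Δd = αd₀ΔT ⇒ ΔT = Δd/(αd₀) = 0.97 / (17×10⁻⁶ × 95.56) = 597.10 K
T_min = 22.8 + 597.10 = 619.90 °C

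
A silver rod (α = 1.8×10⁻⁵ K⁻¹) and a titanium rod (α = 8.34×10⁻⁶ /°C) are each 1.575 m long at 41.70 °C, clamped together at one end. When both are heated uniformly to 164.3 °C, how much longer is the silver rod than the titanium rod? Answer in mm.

1.87 mm

ΔT = 122.60 K
silver: ΔL = 1.8×10⁻⁵ × 1.575 m × 122.60 = 3.4757×10⁻³ m = 3.4757 mm
titanium: ΔL = 8.34×10⁻⁶ × 1.575 m × 122.60 = 1.6104×10⁻³ m = 1.6104 mm
difference = 3.4757 − 1.6104 = 1.8653 mm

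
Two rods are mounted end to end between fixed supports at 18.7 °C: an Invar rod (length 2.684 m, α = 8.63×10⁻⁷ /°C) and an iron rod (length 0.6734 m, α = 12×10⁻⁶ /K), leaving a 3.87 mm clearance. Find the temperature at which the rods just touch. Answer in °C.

Gap closes when ΔL₁ + ΔL₂ = 3.87 mm = 3.87×10⁻³ m
(α₁L₁ + α₂L₂)ΔT = g
α₁L₁ + α₂L₂ = 8.63×10⁻⁷×2.684 + 12×10⁻⁶×0.6734 = 1.0397092×10⁻⁵ m/K
ΔT = 3.87×10⁻³ / 1.0397092×10⁻⁵ = 372.22 K
T = 18.7 + 372.22 = 390.92 °C

T = 391 °C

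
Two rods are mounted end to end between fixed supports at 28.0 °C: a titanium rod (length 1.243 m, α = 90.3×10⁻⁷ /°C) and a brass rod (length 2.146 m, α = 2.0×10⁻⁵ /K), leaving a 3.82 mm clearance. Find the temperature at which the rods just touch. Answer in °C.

T = 98.6 °C

α₁L₁ = 1.122429×10⁻⁵ m/K, α₂L₂ = 4.292×10⁻⁵ m/K → total 5.414429×10⁻⁵ m/K
ΔT = g/(α₁L₁+α₂L₂) = 3.82×10⁻³ / 5.414429×10⁻⁵ = 70.552 K
T = 28.0 + 70.552 = 98.552 °C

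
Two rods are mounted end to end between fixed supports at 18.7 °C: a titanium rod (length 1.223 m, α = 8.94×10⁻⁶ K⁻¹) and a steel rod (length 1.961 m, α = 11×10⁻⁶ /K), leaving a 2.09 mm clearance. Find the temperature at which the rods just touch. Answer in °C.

α₁L₁ = 1.093362×10⁻⁵ m/K, α₂L₂ = 2.1571×10⁻⁵ m/K → total 3.250462×10⁻⁵ m/K
ΔT = g/(α₁L₁+α₂L₂) = 2.09×10⁻³ / 3.250462×10⁻⁵ = 64.299 K
T = 18.7 + 64.299 = 82.999 °C

T = 83.0 °C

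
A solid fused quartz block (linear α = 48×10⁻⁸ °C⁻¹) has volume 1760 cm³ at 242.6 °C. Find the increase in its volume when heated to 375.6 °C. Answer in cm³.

Isotropic solid: β ≈ 3α = 1.4×10⁻⁶ /K; ΔT = 133.0 K
ΔV = 3αV₀ΔT = 3(48×10⁻⁸)(1760)(133.0) = 0.337 cm³

ΔV = 0.337 cm³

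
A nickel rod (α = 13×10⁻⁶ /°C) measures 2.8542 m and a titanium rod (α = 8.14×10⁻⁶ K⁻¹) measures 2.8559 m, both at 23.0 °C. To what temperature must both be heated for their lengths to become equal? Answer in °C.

T = 145.7 °C

L₁(1 + α₁ΔT) = L₂(1 + α₂ΔT) ⇒ ΔT = (L₂ − L₁)/(α₁L₁ − α₂L₂)
L₂ − L₁ = 2.8559 − 2.8542 = 1.70×10⁻³ m
α₁L₁ − α₂L₂ = 13×10⁻⁶×2.8542 − 8.14×10⁻⁶×2.8559 = 1.3857574×10⁻⁵ m/K
ΔT = 1.70×10⁻³ / 1.3857574×10⁻⁵ = 122.677 K
T = 23.0 + 122.677 = 145.677 °C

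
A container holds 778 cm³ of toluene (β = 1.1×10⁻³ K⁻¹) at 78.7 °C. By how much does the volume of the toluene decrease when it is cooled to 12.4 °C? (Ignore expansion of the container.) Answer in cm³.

ΔV = 56.7 cm³

|ΔT| = |12.4 − 78.7| = 66.3 K
ΔV = βV₀ΔT = (1.1×10⁻³)(778)(66.3) = 56.7 cm³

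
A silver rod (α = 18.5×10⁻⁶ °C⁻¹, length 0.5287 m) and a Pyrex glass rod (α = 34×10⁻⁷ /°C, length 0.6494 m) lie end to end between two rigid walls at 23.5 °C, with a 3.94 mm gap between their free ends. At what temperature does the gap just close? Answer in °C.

α₁L₁ = 9.78095×10⁻⁶ m/K, α₂L₂ = 2.20796×10⁻⁶ m/K → total 1.198891×10⁻⁵ m/K
ΔT = g/(α₁L₁+α₂L₂) = 3.94×10⁻³ / 1.198891×10⁻⁵ = 328.64 K
T = 23.5 + 328.64 = 352.14 °C

T = 352 °C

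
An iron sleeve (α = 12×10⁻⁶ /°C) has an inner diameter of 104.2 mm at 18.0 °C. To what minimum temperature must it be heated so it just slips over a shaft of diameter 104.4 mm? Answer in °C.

Required Δd = 104.4 − 104.2 = 0.2 mm
Δd = αd₀ΔT ⇒ ΔT = Δd/(αd₀) = 0.2 / (12×10⁻⁶ × 104.2) = 159.95 K
T_min = 18.0 + 159.95 = 177.95 °C

T = 178 °C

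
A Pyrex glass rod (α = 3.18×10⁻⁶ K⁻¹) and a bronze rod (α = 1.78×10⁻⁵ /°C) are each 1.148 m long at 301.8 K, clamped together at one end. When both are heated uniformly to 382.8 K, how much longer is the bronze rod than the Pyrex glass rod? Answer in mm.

ΔT = 81.0 K
Pyrex glass: ΔL = 3.18×10⁻⁶ × 1.148 m × 81.0 = 2.9570×10⁻⁴ m = 0.29570 mm
bronze: ΔL = 1.78×10⁻⁵ × 1.148 m × 81.0 = 1.6552×10⁻³ m = 1.6552 mm
difference = 1.6552 − 0.29570 = 1.3595 mm

1.36 mm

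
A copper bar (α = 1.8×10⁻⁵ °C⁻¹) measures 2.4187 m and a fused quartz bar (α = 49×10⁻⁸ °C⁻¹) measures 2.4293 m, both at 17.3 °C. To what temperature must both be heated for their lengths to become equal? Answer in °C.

Equal length when α₁L₁ΔT − α₂L₂ΔT = L₂ − L₁ = 1.06×10⁻² m
α₁L₁ = 4.35366×10⁻⁵, α₂L₂ = 1.190357×10⁻⁶ → Δ(αL) = 4.2346243×10⁻⁵ m/K
ΔT = 1.06×10⁻² / 4.2346243×10⁻⁵ = 250.317 K, so T = 17.3 + 250.317 = 267.617 °C

T = 267.6 °C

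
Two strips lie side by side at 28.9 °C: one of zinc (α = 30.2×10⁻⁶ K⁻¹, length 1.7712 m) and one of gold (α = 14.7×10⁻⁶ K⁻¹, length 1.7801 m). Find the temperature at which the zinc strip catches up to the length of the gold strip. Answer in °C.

Equal length when α₁L₁ΔT − α₂L₂ΔT = L₂ − L₁ = 8.90×10⁻³ m
α₁L₁ = 5.349024×10⁻⁵, α₂L₂ = 2.616747×10⁻⁵ → Δ(αL) = 2.732277×10⁻⁵ m/K
ΔT = 8.90×10⁻³ / 2.732277×10⁻⁵ = 325.736 K, so T = 28.9 + 325.736 = 354.636 °C

T = 354.6 °C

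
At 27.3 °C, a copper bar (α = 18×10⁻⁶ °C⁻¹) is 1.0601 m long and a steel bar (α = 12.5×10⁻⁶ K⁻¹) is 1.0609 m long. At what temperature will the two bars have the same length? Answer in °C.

Equal length when α₁L₁ΔT − α₂L₂ΔT = L₂ − L₁ = 8.00×10⁻⁴ m
α₁L₁ = 1.90818×10⁻⁵, α₂L₂ = 1.326125×10⁻⁵ → Δ(αL) = 5.82055×10⁻⁶ m/K
ΔT = 8.00×10⁻⁴ / 5.82055×10⁻⁶ = 137.444 K, so T = 27.3 + 137.444 = 164.744 °C

T = 164.7 °C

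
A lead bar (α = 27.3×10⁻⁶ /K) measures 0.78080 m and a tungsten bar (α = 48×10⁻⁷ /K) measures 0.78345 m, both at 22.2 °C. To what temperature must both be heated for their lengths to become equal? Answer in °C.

Equal length when α₁L₁ΔT − α₂L₂ΔT = L₂ − L₁ = 2.65×10⁻³ m
α₁L₁ = 2.131584×10⁻⁵, α₂L₂ = 3.76056×10⁻⁶ → Δ(αL) = 1.755528×10⁻⁵ m/K
ΔT = 2.65×10⁻³ / 1.755528×10⁻⁵ = 150.952 K, so T = 22.2 + 150.952 = 173.152 °C

T = 173.2 °C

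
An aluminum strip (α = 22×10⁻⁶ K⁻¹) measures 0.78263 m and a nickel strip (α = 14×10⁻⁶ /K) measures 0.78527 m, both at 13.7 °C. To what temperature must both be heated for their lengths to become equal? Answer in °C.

Equal length when α₁L₁ΔT − α₂L₂ΔT = L₂ − L₁ = 2.64×10⁻³ m
α₁L₁ = 1.721786×10⁻⁵, α₂L₂ = 1.099378×10⁻⁵ → Δ(αL) = 6.22408×10⁻⁶ m/K
ΔT = 2.64×10⁻³ / 6.22408×10⁻⁶ = 424.159 K, so T = 13.7 + 424.159 = 437.859 °C

T = 437.9 °C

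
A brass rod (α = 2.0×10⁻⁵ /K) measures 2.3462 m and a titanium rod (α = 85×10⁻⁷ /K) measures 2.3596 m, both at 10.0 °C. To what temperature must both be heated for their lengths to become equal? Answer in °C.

L₁(1 + α₁ΔT) = L₂(1 + α₂ΔT) ⇒ ΔT = (L₂ − L₁)/(α₁L₁ − α₂L₂)
L₂ − L₁ = 2.3596 − 2.3462 = 1.34×10⁻² m
α₁L₁ − α₂L₂ = 2.0×10⁻⁵×2.3462 − 85×10⁻⁷×2.3596 = 2.68674×10⁻⁵ m/K
ΔT = 1.34×10⁻² / 2.68674×10⁻⁵ = 498.746 K
T = 10.0 + 498.746 = 508.746 °C

T = 508.7 °C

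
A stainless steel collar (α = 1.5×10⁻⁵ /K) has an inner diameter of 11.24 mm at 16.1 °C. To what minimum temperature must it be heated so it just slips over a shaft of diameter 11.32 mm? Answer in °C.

Required Δd = 11.32 − 11.24 = 0.08 mm
Δd = αd₀ΔT ⇒ ΔT = Δd/(αd₀) = 0.08 / (1.5×10⁻⁵ × 11.24) = 474.50 K
T_min = 16.1 + 474.50 = 490.60 °C

T = 491 °C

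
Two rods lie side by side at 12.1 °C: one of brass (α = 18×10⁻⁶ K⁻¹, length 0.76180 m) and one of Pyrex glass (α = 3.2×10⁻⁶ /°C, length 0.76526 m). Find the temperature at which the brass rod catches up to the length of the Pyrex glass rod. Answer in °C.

L₁(1 + α₁ΔT) = L₂(1 + α₂ΔT) ⇒ ΔT = (L₂ − L₁)/(α₁L₁ − α₂L₂)
L₂ − L₁ = 0.76526 − 0.76180 = 3.46×10⁻³ m
α₁L₁ − α₂L₂ = 18×10⁻⁶×0.76180 − 3.2×10⁻⁶×0.76526 = 1.1263568×10⁻⁵ m/K
ΔT = 3.46×10⁻³ / 1.1263568×10⁻⁵ = 307.185 K
T = 12.1 + 307.185 = 319.285 °C

T = 319.3 °C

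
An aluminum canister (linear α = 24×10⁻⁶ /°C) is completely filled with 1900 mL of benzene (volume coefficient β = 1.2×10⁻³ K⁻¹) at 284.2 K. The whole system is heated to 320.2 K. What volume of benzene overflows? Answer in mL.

77.2 mL

The canister also expands: β_container ≈ 3α = 7.2×10⁻⁵ /K
Net overflow = V₀(β_liq − 3α_cont)ΔT
β − 3α = 1.20×10⁻³ − 7.2×10⁻⁵ = 1.128×10⁻³ /K; ΔT = 36.0 K
ΔV = 1900 × 1.128×10⁻³ × 36.0 = 77.2 mL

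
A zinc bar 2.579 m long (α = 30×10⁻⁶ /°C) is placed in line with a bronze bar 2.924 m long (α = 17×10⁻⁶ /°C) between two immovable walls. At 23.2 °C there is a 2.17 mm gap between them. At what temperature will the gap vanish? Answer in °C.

α₁L₁ = 7.737×10⁻⁵ m/K, α₂L₂ = 4.9708×10⁻⁵ m/K → total 1.27078×10⁻⁴ m/K
ΔT = g/(α₁L₁+α₂L₂) = 2.17×10⁻³ / 1.27078×10⁻⁴ = 17.076 K
T = 23.2 + 17.076 = 40.276 °C

T = 40.3 °C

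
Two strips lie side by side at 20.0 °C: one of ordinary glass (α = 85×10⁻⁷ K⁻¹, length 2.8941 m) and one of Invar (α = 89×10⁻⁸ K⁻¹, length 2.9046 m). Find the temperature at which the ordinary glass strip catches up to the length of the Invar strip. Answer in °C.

T = 497.0 °C

L₁(1 + α₁ΔT) = L₂(1 + α₂ΔT) ⇒ ΔT = (L₂ − L₁)/(α₁L₁ − α₂L₂)
L₂ − L₁ = 2.9046 − 2.8941 = 1.05×10⁻² m
α₁L₁ − α₂L₂ = 85×10⁻⁷×2.8941 − 89×10⁻⁸×2.9046 = 2.2014756×10⁻⁵ m/K
ΔT = 1.05×10⁻² / 2.2014756×10⁻⁵ = 476.953 K
T = 20.0 + 476.953 = 496.953 °C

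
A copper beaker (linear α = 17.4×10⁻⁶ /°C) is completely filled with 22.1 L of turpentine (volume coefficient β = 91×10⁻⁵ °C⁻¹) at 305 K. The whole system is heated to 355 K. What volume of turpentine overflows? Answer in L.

The beaker also expands: β_container ≈ 3α = 5.22×10⁻⁵ /K
Net overflow = V₀(β_liq − 3α_cont)ΔT
β − 3α = 9.10×10⁻⁴ − 5.22×10⁻⁵ = 8.578×10⁻⁴ /K; ΔT = 50 K
ΔV = 22.1 × 8.578×10⁻⁴ × 50 = 0.948 L

0.948 L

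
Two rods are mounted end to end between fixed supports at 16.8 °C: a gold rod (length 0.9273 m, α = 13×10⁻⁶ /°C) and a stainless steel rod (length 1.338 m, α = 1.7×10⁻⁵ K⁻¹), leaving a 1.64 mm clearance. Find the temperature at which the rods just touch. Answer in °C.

α₁L₁ = 1.20549×10⁻⁵ m/K, α₂L₂ = 2.2746×10⁻⁵ m/K → total 3.48009×10⁻⁵ m/K
ΔT = g/(α₁L₁+α₂L₂) = 1.64×10⁻³ / 3.48009×10⁻⁵ = 47.125 K
T = 16.8 + 47.125 = 63.925 °C

T = 63.9 °C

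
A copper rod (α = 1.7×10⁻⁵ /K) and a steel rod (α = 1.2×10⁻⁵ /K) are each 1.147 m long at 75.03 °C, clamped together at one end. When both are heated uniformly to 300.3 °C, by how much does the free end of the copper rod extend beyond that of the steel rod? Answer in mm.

1.29 mm

ΔT = 225.27 K
copper: ΔL = 1.7×10⁻⁵ × 1.147 m × 225.27 = 4.3925×10⁻³ m = 4.3925 mm
steel: ΔL = 1.2×10⁻⁵ × 1.147 m × 225.27 = 3.1006×10⁻³ m = 3.1006 mm
difference = 4.3925 − 3.1006 = 1.2919 mm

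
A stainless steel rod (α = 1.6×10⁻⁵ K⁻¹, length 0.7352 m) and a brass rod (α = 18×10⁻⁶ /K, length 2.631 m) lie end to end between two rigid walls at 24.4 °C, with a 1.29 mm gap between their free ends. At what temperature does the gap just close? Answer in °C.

T = 46.2 °C

α₁L₁ = 1.17632×10⁻⁵ m/K, α₂L₂ = 4.7358×10⁻⁵ m/K → total 5.91212×10⁻⁵ m/K
ΔT = g/(α₁L₁+α₂L₂) = 1.29×10⁻³ / 5.91212×10⁻⁵ = 21.820 K
T = 24.4 + 21.820 = 46.220 °C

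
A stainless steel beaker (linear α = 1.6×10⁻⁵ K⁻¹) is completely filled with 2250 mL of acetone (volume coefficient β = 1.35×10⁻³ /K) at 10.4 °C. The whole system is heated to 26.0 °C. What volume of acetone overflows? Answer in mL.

The beaker also expands: β_container ≈ 3α = 4.8×10⁻⁵ /K
Net overflow = V₀(β_liq − 3α_cont)ΔT
β − 3α = 1.35×10⁻³ − 4.8×10⁻⁵ = 1.302×10⁻³ /K; ΔT = 15.6 K
ΔV = 2250 × 1.302×10⁻³ × 15.6 = 45.7 mL

45.7 mL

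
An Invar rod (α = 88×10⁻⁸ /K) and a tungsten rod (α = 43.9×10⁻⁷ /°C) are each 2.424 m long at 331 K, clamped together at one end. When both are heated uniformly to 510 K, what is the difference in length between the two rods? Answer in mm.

ΔT = 179 K
Invar: ΔL = 88×10⁻⁸ × 2.424 m × 179 = 3.8183×10⁻⁴ m = 0.38183 mm
tungsten: ΔL = 43.9×10⁻⁷ × 2.424 m × 179 = 1.9048×10⁻³ m = 1.9048 mm
difference = 1.9048 − 0.38183 = 1.52297 mm

1.52 mm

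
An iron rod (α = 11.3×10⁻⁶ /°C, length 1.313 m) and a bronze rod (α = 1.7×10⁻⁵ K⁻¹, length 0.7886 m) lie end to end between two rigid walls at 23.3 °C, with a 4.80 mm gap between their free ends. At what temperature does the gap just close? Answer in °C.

Gap closes when ΔL₁ + ΔL₂ = 4.80 mm = 4.80×10⁻³ m
(α₁L₁ + α₂L₂)ΔT = g
α₁L₁ + α₂L₂ = 11.3×10⁻⁶×1.313 + 1.7×10⁻⁵×0.7886 = 2.82431×10⁻⁵ m/K
ΔT = 4.80×10⁻³ / 2.82431×10⁻⁵ = 169.95 K
T = 23.3 + 169.95 = 193.25 °C

T = 193 °C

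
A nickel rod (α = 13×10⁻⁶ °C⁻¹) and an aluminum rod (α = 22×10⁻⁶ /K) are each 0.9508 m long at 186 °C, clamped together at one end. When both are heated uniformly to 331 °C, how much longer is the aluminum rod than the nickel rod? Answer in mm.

ΔT = 145 K
nickel: ΔL = 13×10⁻⁶ × 0.9508 m × 145 = 1.7923×10⁻³ m = 1.7923 mm
aluminum: ΔL = 22×10⁻⁶ × 0.9508 m × 145 = 3.0331×10⁻³ m = 3.0331 mm
difference = 3.0331 − 1.7923 = 1.2408 mm

1.24 mm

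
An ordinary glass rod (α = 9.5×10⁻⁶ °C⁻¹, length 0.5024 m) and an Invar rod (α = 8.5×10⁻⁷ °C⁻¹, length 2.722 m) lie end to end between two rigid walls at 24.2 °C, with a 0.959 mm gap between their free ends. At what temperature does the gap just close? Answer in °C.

T = 160 °C

Gap closes when ΔL₁ + ΔL₂ = 0.959 mm = 9.59×10⁻⁴ m
(α₁L₁ + α₂L₂)ΔT = g
α₁L₁ + α₂L₂ = 9.5×10⁻⁶×0.5024 + 8.5×10⁻⁷×2.722 = 7.0865×10⁻⁶ m/K
ΔT = 9.59×10⁻⁴ / 7.0865×10⁻⁶ = 135.33 K
T = 24.2 + 135.33 = 159.53 °C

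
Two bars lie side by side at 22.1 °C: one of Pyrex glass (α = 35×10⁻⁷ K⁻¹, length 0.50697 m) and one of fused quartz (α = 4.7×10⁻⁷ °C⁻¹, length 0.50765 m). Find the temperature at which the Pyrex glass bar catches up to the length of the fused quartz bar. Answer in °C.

T = 464.9 °C

Equal length when α₁L₁ΔT − α₂L₂ΔT = L₂ − L₁ = 6.80×10⁻⁴ m
α₁L₁ = 1.774395×10⁻⁶, α₂L₂ = 2.385955×10⁻⁷ → Δ(αL) = 1.5357995×10⁻⁶ m/K
ΔT = 6.80×10⁻⁴ / 1.5357995×10⁻⁶ = 442.766 K, so T = 22.1 + 442.766 = 464.866 °C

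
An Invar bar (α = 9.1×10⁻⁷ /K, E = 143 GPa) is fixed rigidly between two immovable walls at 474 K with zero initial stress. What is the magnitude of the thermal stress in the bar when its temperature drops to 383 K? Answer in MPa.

Fully constrained: the free strain ε = αΔT is blocked, so σ = Eε = EαΔT.
|ΔT| = 91 K
σ = 143×10⁹ × 9.1×10⁻⁷ × 91 = 1.18×10⁷ Pa

σ = 11.8 MPa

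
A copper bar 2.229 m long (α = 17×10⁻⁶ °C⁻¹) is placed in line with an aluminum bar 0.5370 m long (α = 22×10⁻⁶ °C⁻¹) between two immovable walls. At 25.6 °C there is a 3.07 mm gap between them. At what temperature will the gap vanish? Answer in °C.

α₁L₁ = 3.7893×10⁻⁵ m/K, α₂L₂ = 1.1814×10⁻⁵ m/K → total 4.9707×10⁻⁵ m/K
ΔT = g/(α₁L₁+α₂L₂) = 3.07×10⁻³ / 4.9707×10⁻⁵ = 61.762 K
T = 25.6 + 61.762 = 87.362 °C

T = 87.4 °C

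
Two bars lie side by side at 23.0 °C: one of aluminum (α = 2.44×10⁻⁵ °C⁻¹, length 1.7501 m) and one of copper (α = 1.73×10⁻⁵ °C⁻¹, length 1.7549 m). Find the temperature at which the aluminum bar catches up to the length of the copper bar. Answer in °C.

T = 411.9 °C

L₁(1 + α₁ΔT) = L₂(1 + α₂ΔT) ⇒ ΔT = (L₂ − L₁)/(α₁L₁ − α₂L₂)
L₂ − L₁ = 1.7549 − 1.7501 = 4.80×10⁻³ m
α₁L₁ − α₂L₂ = 2.44×10⁻⁵×1.7501 − 1.73×10⁻⁵×1.7549 = 1.234267×10⁻⁵ m/K
ΔT = 4.80×10⁻³ / 1.234267×10⁻⁵ = 388.895 K
T = 23.0 + 388.895 = 411.895 °C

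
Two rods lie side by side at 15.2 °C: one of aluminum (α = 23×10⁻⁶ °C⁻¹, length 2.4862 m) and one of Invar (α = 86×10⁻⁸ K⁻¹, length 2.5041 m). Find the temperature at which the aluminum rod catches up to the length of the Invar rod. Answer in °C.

Equal length when α₁L₁ΔT − α₂L₂ΔT = L₂ − L₁ = 1.79×10⁻² m
α₁L₁ = 5.71826×10⁻⁵, α₂L₂ = 2.153526×10⁻⁶ → Δ(αL) = 5.5029074×10⁻⁵ m/K
ΔT = 1.79×10⁻² / 5.5029074×10⁻⁵ = 325.283 K, so T = 15.2 + 325.283 = 340.483 °C

T = 340.5 °C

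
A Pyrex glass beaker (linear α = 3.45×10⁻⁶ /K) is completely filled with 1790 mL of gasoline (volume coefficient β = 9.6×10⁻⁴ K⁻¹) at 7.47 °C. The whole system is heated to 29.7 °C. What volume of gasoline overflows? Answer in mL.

The beaker also expands: β_container ≈ 3α = 1.035×10⁻⁵ /K
Net overflow = V₀(β_liq − 3α_cont)ΔT
β − 3α = 9.60×10⁻⁴ − 1.035×10⁻⁵ = 9.4965×10⁻⁴ /K; ΔT = 22.23 K
ΔV = 1790 × 9.4965×10⁻⁴ × 22.23 = 37.8 mL

37.8 mL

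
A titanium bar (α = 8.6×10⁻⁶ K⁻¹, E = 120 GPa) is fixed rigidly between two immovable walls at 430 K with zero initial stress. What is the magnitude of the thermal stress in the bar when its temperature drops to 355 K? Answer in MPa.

Fully constrained: the free strain ε = αΔT is blocked, so σ = Eε = EαΔT.
|ΔT| = 75 K
σ = 120×10⁹ × 8.6×10⁻⁶ × 75 = 7.74×10⁷ Pa

σ = 77.4 MPa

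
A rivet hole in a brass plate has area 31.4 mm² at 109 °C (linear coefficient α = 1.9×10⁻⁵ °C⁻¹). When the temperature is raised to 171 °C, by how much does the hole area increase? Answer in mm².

Area coefficient ≈ 2α; |ΔT| = 62 K
ΔA = 2αA₀ΔT = 2(1.9×10⁻⁵)(31.4)(62) = 0.0740 mm²

ΔA = 0.0740 mm²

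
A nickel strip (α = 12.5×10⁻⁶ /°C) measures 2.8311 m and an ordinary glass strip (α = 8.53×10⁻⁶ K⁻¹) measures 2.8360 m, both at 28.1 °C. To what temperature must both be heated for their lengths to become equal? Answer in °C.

L₁(1 + α₁ΔT) = L₂(1 + α₂ΔT) ⇒ ΔT = (L₂ − L₁)/(α₁L₁ − α₂L₂)
L₂ − L₁ = 2.8360 − 2.8311 = 4.90×10⁻³ m
α₁L₁ − α₂L₂ = 12.5×10⁻⁶×2.8311 − 8.53×10⁻⁶×2.8360 = 1.119767×10⁻⁵ m/K
ΔT = 4.90×10⁻³ / 1.119767×10⁻⁵ = 437.591 K
T = 28.1 + 437.591 = 465.691 °C

T = 465.7 °C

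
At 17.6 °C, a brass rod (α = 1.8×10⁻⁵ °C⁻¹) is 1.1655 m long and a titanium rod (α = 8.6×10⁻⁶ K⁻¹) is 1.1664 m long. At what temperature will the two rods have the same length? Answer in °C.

T = 99.81 °C

Equal length when α₁L₁ΔT − α₂L₂ΔT = L₂ − L₁ = 9.00×10⁻⁴ m
α₁L₁ = 2.0979×10⁻⁵, α₂L₂ = 1.003104×10⁻⁵ → Δ(αL) = 1.094796×10⁻⁵ m/K
ΔT = 9.00×10⁻⁴ / 1.094796×10⁻⁵ = 82.2071 K, so T = 17.6 + 82.2071 = 99.8071 °C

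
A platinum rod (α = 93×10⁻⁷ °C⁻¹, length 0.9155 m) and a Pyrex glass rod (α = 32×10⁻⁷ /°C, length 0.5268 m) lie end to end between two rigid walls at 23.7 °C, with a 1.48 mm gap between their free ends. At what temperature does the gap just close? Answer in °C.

T = 169 °C

α₁L₁ = 8.51415×10⁻⁶ m/K, α₂L₂ = 1.68576×10⁻⁶ m/K → total 1.019991×10⁻⁵ m/K
ΔT = g/(α₁L₁+α₂L₂) = 1.48×10⁻³ / 1.019991×10⁻⁵ = 145.10 K
T = 23.7 + 145.10 = 168.80 °C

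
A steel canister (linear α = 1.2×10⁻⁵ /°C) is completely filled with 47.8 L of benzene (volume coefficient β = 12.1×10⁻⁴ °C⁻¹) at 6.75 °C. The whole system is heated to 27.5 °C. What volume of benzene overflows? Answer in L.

1.16 L

The canister also expands: β_container ≈ 3α = 3.6×10⁻⁵ /K
Net overflow = V₀(β_liq − 3α_cont)ΔT
β − 3α = 1.21×10⁻³ − 3.6×10⁻⁵ = 1.174×10⁻³ /K; ΔT = 20.75 K
ΔV = 47.8 × 1.174×10⁻³ × 20.75 = 1.16 L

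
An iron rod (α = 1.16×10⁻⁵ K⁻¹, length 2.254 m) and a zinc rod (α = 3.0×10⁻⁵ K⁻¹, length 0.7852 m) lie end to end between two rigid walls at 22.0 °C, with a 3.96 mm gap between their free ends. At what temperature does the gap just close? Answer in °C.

T = 102 °C

Gap closes when ΔL₁ + ΔL₂ = 3.96 mm = 3.96×10⁻³ m
(α₁L₁ + α₂L₂)ΔT = g
α₁L₁ + α₂L₂ = 1.16×10⁻⁵×2.254 + 3.0×10⁻⁵×0.7852 = 4.97024×10⁻⁵ m/K
ΔT = 3.96×10⁻³ / 4.97024×10⁻⁵ = 79.67 K
T = 22.0 + 79.67 = 101.67 °C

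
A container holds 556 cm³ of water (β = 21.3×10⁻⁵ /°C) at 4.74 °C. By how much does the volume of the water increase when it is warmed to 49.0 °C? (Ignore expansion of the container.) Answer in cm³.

ΔV = 5.24 cm³

|ΔT| = |49.0 − 4.74| = 44.26 K
ΔV = βV₀ΔT = (21.3×10⁻⁵)(556)(44.26) = 5.24 cm³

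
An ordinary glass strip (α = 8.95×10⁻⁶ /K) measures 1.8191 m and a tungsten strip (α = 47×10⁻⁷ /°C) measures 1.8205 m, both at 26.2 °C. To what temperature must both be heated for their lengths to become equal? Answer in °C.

L₁(1 + α₁ΔT) = L₂(1 + α₂ΔT) ⇒ ΔT = (L₂ − L₁)/(α₁L₁ − α₂L₂)
L₂ − L₁ = 1.8205 − 1.8191 = 1.40×10⁻³ m
α₁L₁ − α₂L₂ = 8.95×10⁻⁶×1.8191 − 47×10⁻⁷×1.8205 = 7.724595×10⁻⁶ m/K
ΔT = 1.40×10⁻³ / 7.724595×10⁻⁶ = 181.239 K
T = 26.2 + 181.239 = 207.439 °C

T = 207.4 °C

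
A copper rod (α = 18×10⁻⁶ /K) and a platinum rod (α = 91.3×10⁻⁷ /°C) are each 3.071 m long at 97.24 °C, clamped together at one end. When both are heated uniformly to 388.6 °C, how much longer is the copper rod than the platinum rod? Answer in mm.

7.94 mm

ΔT = 291.36 K
copper: ΔL = 18×10⁻⁶ × 3.071 m × 291.36 = 1.6106×10⁻² m = 16.106 mm
platinum: ΔL = 91.3×10⁻⁷ × 3.071 m × 291.36 = 8.1692×10⁻³ m = 8.1692 mm
difference = 16.106 − 8.1692 = 7.9368 mm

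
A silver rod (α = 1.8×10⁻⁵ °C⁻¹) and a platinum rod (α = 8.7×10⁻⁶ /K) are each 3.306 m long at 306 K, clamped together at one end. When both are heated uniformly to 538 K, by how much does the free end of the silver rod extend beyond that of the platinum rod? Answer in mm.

ΔT = 232 K
silver: ΔL = 1.8×10⁻⁵ × 3.306 m × 232 = 1.3806×10⁻² m = 13.806 mm
platinum: ΔL = 8.7×10⁻⁶ × 3.306 m × 232 = 6.6728×10⁻³ m = 6.6728 mm
difference = 13.806 − 6.6728 = 7.1332 mm

7.13 mm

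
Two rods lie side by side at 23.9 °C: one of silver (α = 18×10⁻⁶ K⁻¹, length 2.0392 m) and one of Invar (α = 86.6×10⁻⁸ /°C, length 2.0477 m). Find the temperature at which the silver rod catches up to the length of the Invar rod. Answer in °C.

Equal length when α₁L₁ΔT − α₂L₂ΔT = L₂ − L₁ = 8.50×10⁻³ m
α₁L₁ = 3.67056×10⁻⁵, α₂L₂ = 1.7733082×10⁻⁶ → Δ(αL) = 3.49322918×10⁻⁵ m/K
ΔT = 8.50×10⁻³ / 3.49322918×10⁻⁵ = 243.328 K, so T = 23.9 + 243.328 = 267.228 °C

T = 267.2 °C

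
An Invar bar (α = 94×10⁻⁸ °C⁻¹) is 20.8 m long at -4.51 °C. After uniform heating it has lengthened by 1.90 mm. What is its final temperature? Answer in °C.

T = 92.7 °C

ΔL = αL₀ΔT ⇒ ΔT = ΔL / (αL₀)
ΔT = 1.90×10⁻³ m / (94×10⁻⁸ × 20.8 m) = 97.177 K
T = -4.51 + 97.177 = 92.667 °C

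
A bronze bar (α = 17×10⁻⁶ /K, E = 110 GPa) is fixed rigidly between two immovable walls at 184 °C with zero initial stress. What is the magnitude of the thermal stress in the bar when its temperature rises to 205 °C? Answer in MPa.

Fully constrained: the free strain ε = αΔT is blocked, so σ = Eε = EαΔT.
|ΔT| = 21 K
σ = 110×10⁹ × 17×10⁻⁶ × 21 = 3.93×10⁷ Pa

σ = 39.3 MPa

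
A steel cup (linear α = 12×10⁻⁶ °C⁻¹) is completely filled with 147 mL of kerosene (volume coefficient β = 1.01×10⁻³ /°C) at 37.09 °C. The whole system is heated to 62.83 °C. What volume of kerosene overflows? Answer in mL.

The cup also expands: β_container ≈ 3α = 3.6×10⁻⁵ /K
Net overflow = V₀(β_liq − 3α_cont)ΔT
β − 3α = 1.01×10⁻³ − 3.6×10⁻⁵ = 9.74×10⁻⁴ /K; ΔT = 25.74 K
ΔV = 147 × 9.74×10⁻⁴ × 25.74 = 3.69 mL

3.69 mL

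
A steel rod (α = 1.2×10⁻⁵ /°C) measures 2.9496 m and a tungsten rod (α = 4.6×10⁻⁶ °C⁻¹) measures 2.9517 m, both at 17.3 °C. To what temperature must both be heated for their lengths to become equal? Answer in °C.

Equal length when α₁L₁ΔT − α₂L₂ΔT = L₂ − L₁ = 2.10×10⁻³ m
α₁L₁ = 3.53952×10⁻⁵, α₂L₂ = 1.357782×10⁻⁵ → Δ(αL) = 2.181738×10⁻⁵ m/K
ΔT = 2.10×10⁻³ / 2.181738×10⁻⁵ = 96.254 K, so T = 17.3 + 96.254 = 113.554 °C

T = 113.6 °C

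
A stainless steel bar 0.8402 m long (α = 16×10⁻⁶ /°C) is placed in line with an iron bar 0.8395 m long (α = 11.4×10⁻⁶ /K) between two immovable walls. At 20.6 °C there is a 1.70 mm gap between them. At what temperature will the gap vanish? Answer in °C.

T = 94.5 °C

Gap closes when ΔL₁ + ΔL₂ = 1.70 mm = 1.70×10⁻³ m
(α₁L₁ + α₂L₂)ΔT = g
α₁L₁ + α₂L₂ = 16×10⁻⁶×0.8402 + 11.4×10⁻⁶×0.8395 = 2.30135×10⁻⁵ m/K
ΔT = 1.70×10⁻³ / 2.30135×10⁻⁵ = 73.870 K
T = 20.6 + 73.870 = 94.470 °C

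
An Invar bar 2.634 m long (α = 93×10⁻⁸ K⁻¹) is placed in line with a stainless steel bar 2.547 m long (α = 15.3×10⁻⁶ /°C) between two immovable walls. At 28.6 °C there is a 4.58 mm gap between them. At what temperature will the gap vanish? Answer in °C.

T = 139 °C

α₁L₁ = 2.44962×10⁻⁶ m/K, α₂L₂ = 3.89691×10⁻⁵ m/K → total 4.141872×10⁻⁵ m/K
ΔT = g/(α₁L₁+α₂L₂) = 4.58×10⁻³ / 4.141872×10⁻⁵ = 110.58 K
T = 28.6 + 110.58 = 139.18 °C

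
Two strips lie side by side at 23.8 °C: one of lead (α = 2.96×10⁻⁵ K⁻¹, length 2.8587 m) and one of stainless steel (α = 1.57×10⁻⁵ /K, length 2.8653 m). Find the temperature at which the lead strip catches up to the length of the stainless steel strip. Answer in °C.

T = 190.3 °C

L₁(1 + α₁ΔT) = L₂(1 + α₂ΔT) ⇒ ΔT = (L₂ − L₁)/(α₁L₁ − α₂L₂)
L₂ − L₁ = 2.8653 − 2.8587 = 6.60×10⁻³ m
α₁L₁ − α₂L₂ = 2.96×10⁻⁵×2.8587 − 1.57×10⁻⁵×2.8653 = 3.963231×10⁻⁵ m/K
ΔT = 6.60×10⁻³ / 3.963231×10⁻⁵ = 166.531 K
T = 23.8 + 166.531 = 190.331 °C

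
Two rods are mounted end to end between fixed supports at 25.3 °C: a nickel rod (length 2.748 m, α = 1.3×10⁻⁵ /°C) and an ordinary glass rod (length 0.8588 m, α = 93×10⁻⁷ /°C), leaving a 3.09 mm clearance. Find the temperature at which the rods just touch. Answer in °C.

Gap closes when ΔL₁ + ΔL₂ = 3.09 mm = 3.09×10⁻³ m
(α₁L₁ + α₂L₂)ΔT = g
α₁L₁ + α₂L₂ = 1.3×10⁻⁵×2.748 + 93×10⁻⁷×0.8588 = 4.371084×10⁻⁵ m/K
ΔT = 3.09×10⁻³ / 4.371084×10⁻⁵ = 70.692 K
T = 25.3 + 70.692 = 95.992 °C

T = 96.0 °C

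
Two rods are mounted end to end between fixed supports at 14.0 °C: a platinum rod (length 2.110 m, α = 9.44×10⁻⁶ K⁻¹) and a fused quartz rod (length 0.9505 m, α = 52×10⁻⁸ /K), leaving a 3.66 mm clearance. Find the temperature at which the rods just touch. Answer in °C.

α₁L₁ = 1.99184×10⁻⁵ m/K, α₂L₂ = 4.9426×10⁻⁷ m/K → total 2.041266×10⁻⁵ m/K
ΔT = g/(α₁L₁+α₂L₂) = 3.66×10⁻³ / 2.041266×10⁻⁵ = 179.30 K
T = 14.0 + 179.30 = 193.30 °C

T = 193 °C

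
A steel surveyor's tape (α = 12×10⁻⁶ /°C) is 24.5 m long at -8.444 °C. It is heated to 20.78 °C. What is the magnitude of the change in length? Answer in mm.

ΔL = 8.59 mm

|ΔT| = |20.78 − (-8.444)| = 29.224 K
ΔL = αL₀ΔT = (12×10⁻⁶)(24.5)(29.224) = 8.59×10⁻³ m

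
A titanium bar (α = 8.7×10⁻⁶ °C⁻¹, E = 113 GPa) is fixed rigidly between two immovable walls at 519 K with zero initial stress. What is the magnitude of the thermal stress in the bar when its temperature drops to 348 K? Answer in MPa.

Fully constrained: the free strain ε = αΔT is blocked, so σ = Eε = EαΔT.
|ΔT| = 171 K
σ = 113×10⁹ × 8.7×10⁻⁶ × 171 = 1.68×10⁸ Pa

σ = 168 MPa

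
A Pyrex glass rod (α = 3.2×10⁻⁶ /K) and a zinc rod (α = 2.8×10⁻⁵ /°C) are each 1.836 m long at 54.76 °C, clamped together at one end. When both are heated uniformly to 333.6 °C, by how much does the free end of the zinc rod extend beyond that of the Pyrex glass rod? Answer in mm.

ΔT = 278.84 K
Pyrex glass: ΔL = 3.2×10⁻⁶ × 1.836 m × 278.84 = 1.6382×10⁻³ m = 1.6382 mm
zinc: ΔL = 2.8×10⁻⁵ × 1.836 m × 278.84 = 1.4335×10⁻² m = 14.335 mm
difference = 14.335 − 1.6382 = 12.6968 mm

12.7 mm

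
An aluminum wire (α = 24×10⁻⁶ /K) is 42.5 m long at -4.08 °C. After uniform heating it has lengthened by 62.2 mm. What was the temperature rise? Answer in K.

ΔL = αL₀ΔT ⇒ ΔT = ΔL / (αL₀)
ΔT = 62.2×10⁻³ m / (24×10⁻⁶ × 42.5 m) = 60.980 K

ΔT = 61.0 K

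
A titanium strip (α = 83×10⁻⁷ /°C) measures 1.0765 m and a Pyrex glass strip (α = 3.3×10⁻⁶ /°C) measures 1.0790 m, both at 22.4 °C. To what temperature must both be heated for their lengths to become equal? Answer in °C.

T = 487.6 °C

Equal length when α₁L₁ΔT − α₂L₂ΔT = L₂ − L₁ = 2.50×10⁻³ m
α₁L₁ = 8.93495×10⁻⁶, α₂L₂ = 3.5607×10⁻⁶ → Δ(αL) = 5.37425×10⁻⁶ m/K
ΔT = 2.50×10⁻³ / 5.37425×10⁻⁶ = 465.181 K, so T = 22.4 + 465.181 = 487.581 °C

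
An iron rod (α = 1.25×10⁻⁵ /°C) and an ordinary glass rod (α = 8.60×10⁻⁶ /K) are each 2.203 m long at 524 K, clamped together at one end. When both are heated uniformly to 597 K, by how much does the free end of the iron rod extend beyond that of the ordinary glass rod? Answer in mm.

ΔT = 73 K
iron: ΔL = 1.25×10⁻⁵ × 2.203 m × 73 = 2.0102×10⁻³ m = 2.0102 mm
ordinary glass: ΔL = 8.60×10⁻⁶ × 2.203 m × 73 = 1.3830×10⁻³ m = 1.3830 mm
difference = 2.0102 − 1.3830 = 0.6272 mm

0.627 mm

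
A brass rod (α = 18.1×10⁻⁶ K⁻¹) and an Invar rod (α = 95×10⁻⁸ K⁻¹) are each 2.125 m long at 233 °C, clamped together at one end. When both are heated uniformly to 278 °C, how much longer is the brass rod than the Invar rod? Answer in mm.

1.64 mm

ΔT = 45 K
brass: ΔL = 18.1×10⁻⁶ × 2.125 m × 45 = 1.7308×10⁻³ m = 1.7308 mm
Invar: ΔL = 95×10⁻⁸ × 2.125 m × 45 = 9.0844×10⁻⁵ m = 0.090844 mm
difference = 1.7308 − 0.090844 = 1.639956 mm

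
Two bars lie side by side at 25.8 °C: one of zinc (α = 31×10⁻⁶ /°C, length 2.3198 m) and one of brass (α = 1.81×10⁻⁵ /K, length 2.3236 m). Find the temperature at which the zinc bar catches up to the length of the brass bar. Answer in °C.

T = 153.1 °C

L₁(1 + α₁ΔT) = L₂(1 + α₂ΔT) ⇒ ΔT = (L₂ − L₁)/(α₁L₁ − α₂L₂)
L₂ − L₁ = 2.3236 − 2.3198 = 3.80×10⁻³ m
α₁L₁ − α₂L₂ = 31×10⁻⁶×2.3198 − 1.81×10⁻⁵×2.3236 = 2.985664×10⁻⁵ m/K
ΔT = 3.80×10⁻³ / 2.985664×10⁻⁵ = 127.275 K
T = 25.8 + 127.275 = 153.075 °C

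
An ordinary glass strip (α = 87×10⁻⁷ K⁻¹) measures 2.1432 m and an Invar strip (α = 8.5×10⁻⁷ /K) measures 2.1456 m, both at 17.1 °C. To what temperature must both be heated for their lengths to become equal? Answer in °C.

T = 159.8 °C

Equal length when α₁L₁ΔT − α₂L₂ΔT = L₂ − L₁ = 2.40×10⁻³ m
α₁L₁ = 1.864584×10⁻⁵, α₂L₂ = 1.82376×10⁻⁶ → Δ(αL) = 1.682208×10⁻⁵ m/K
ΔT = 2.40×10⁻³ / 1.682208×10⁻⁵ = 142.670 K, so T = 17.1 + 142.670 = 159.770 °C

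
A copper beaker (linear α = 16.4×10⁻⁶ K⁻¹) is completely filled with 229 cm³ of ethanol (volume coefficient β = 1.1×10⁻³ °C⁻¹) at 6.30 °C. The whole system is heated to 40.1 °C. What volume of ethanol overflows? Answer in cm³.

8.13 cm³

The beaker also expands: β_container ≈ 3α = 4.92×10⁻⁵ /K
Net overflow = V₀(β_liq − 3α_cont)ΔT
β − 3α = 1.10×10⁻³ − 4.92×10⁻⁵ = 1.0508×10⁻³ /K; ΔT = 33.80 K
ΔV = 229 × 1.0508×10⁻³ × 33.80 = 8.13 cm³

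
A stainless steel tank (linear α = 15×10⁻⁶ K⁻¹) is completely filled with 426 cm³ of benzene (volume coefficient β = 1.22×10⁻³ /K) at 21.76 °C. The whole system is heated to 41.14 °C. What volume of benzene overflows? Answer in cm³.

9.70 cm³

The tank also expands: β_container ≈ 3α = 4.5×10⁻⁵ /K
Net overflow = V₀(β_liq − 3α_cont)ΔT
β − 3α = 1.22×10⁻³ − 4.5×10⁻⁵ = 1.175×10⁻³ /K; ΔT = 19.38 K
ΔV = 426 × 1.175×10⁻³ × 19.38 = 9.70 cm³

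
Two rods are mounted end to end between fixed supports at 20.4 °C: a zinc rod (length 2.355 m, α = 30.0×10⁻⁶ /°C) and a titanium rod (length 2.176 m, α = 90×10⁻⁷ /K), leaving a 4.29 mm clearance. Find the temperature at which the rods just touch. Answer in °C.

T = 67.9 °C

α₁L₁ = 7.065×10⁻⁵ m/K, α₂L₂ = 1.9584×10⁻⁵ m/K → total 9.0234×10⁻⁵ m/K
ΔT = g/(α₁L₁+α₂L₂) = 4.29×10⁻³ / 9.0234×10⁻⁵ = 47.543 K
T = 20.4 + 47.543 = 67.943 °C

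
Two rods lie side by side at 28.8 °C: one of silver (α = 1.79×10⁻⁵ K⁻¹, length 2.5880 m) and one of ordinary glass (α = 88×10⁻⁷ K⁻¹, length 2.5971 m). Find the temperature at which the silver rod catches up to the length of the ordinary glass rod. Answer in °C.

T = 416.5 °C

L₁(1 + α₁ΔT) = L₂(1 + α₂ΔT) ⇒ ΔT = (L₂ − L₁)/(α₁L₁ − α₂L₂)
L₂ − L₁ = 2.5971 − 2.5880 = 9.10×10⁻³ m
α₁L₁ − α₂L₂ = 1.79×10⁻⁵×2.5880 − 88×10⁻⁷×2.5971 = 2.347072×10⁻⁵ m/K
ΔT = 9.10×10⁻³ / 2.347072×10⁻⁵ = 387.717 K
T = 28.8 + 387.717 = 416.517 °C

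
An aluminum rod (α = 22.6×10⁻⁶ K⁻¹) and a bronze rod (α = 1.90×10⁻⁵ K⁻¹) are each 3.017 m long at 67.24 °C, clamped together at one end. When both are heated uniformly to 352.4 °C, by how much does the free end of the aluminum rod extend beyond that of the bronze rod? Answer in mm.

ΔT = 285.16 K
aluminum: ΔL = 22.6×10⁻⁶ × 3.017 m × 285.16 = 1.9443×10⁻² m = 19.443 mm
bronze: ΔL = 1.90×10⁻⁵ × 3.017 m × 285.16 = 1.6346×10⁻² m = 16.346 mm
difference = 19.443 − 16.346 = 3.097 mm

3.10 mm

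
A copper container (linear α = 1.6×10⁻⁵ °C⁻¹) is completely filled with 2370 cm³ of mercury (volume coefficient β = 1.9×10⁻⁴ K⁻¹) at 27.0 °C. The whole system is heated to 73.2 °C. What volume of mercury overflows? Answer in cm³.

The container also expands: β_container ≈ 3α = 4.8×10⁻⁵ /K
Net overflow = V₀(β_liq − 3α_cont)ΔT
β − 3α = 1.90×10⁻⁴ − 4.8×10⁻⁵ = 1.42×10⁻⁴ /K; ΔT = 46.2 K
ΔV = 2370 × 1.42×10⁻⁴ × 46.2 = 15.5 cm³

15.5 cm³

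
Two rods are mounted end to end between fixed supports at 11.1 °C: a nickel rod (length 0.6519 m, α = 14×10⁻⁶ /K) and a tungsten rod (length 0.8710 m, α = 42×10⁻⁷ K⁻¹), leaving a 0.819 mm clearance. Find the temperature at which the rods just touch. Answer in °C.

T = 75.2 °C

Gap closes when ΔL₁ + ΔL₂ = 0.819 mm = 8.19×10⁻⁴ m
(α₁L₁ + α₂L₂)ΔT = g
α₁L₁ + α₂L₂ = 14×10⁻⁶×0.6519 + 42×10⁻⁷×0.8710 = 1.27848×10⁻⁵ m/K
ΔT = 8.19×10⁻⁴ / 1.27848×10⁻⁵ = 64.060 K
T = 11.1 + 64.060 = 75.160 °C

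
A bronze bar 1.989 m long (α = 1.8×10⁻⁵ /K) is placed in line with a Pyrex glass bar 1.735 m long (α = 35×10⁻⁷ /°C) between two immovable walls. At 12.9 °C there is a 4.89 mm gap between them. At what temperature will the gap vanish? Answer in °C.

Gap closes when ΔL₁ + ΔL₂ = 4.89 mm = 4.89×10⁻³ m
(α₁L₁ + α₂L₂)ΔT = g
α₁L₁ + α₂L₂ = 1.8×10⁻⁵×1.989 + 35×10⁻⁷×1.735 = 4.18745×10⁻⁵ m/K
ΔT = 4.89×10⁻³ / 4.18745×10⁻⁵ = 116.78 K
T = 12.9 + 116.78 = 129.68 °C

T = 130 °C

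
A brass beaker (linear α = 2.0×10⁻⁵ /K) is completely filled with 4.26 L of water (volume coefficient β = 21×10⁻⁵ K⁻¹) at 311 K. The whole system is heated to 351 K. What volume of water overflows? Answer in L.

The beaker also expands: β_container ≈ 3α = 6.0×10⁻⁵ /K
Net overflow = V₀(β_liq − 3α_cont)ΔT
β − 3α = 2.10×10⁻⁴ − 6.0×10⁻⁵ = 1.50×10⁻⁴ /K; ΔT = 40 K
ΔV = 4.26 × 1.50×10⁻⁴ × 40 = 0.0256 L

0.0256 L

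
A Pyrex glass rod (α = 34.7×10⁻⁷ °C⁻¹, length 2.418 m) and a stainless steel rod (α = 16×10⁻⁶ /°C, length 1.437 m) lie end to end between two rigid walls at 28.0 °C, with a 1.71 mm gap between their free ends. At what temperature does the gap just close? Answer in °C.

Gap closes when ΔL₁ + ΔL₂ = 1.71 mm = 1.71×10⁻³ m
(α₁L₁ + α₂L₂)ΔT = g
α₁L₁ + α₂L₂ = 34.7×10⁻⁷×2.418 + 16×10⁻⁶×1.437 = 3.138246×10⁻⁵ m/K
ΔT = 1.71×10⁻³ / 3.138246×10⁻⁵ = 54.489 K
T = 28.0 + 54.489 = 82.489 °C

T = 82.5 °C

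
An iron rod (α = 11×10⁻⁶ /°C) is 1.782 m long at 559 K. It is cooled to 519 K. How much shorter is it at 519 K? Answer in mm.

ΔL = 0.784 mm

|ΔT| = |519 − 559| = 40 K
ΔL = αL₀ΔT = (11×10⁻⁶)(1.782)(40) = 7.84×10⁻⁴ m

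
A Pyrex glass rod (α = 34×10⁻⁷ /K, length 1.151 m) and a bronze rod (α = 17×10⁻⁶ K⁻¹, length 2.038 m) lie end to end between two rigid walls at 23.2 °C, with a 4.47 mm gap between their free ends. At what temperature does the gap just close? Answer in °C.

T = 139 °C

Gap closes when ΔL₁ + ΔL₂ = 4.47 mm = 4.47×10⁻³ m
(α₁L₁ + α₂L₂)ΔT = g
α₁L₁ + α₂L₂ = 34×10⁻⁷×1.151 + 17×10⁻⁶×2.038 = 3.85594×10⁻⁵ m/K
ΔT = 4.47×10⁻³ / 3.85594×10⁻⁵ = 115.93 K
T = 23.2 + 115.93 = 139.13 °C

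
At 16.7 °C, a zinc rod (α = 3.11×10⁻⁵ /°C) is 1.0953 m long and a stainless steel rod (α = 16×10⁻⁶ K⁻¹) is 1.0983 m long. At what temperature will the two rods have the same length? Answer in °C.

Equal length when α₁L₁ΔT − α₂L₂ΔT = L₂ − L₁ = 3.00×10⁻³ m
α₁L₁ = 3.406383×10⁻⁵, α₂L₂ = 1.75728×10⁻⁵ → Δ(αL) = 1.649103×10⁻⁵ m/K
ΔT = 3.00×10⁻³ / 1.649103×10⁻⁵ = 181.917 K, so T = 16.7 + 181.917 = 198.617 °C

T = 198.6 °C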